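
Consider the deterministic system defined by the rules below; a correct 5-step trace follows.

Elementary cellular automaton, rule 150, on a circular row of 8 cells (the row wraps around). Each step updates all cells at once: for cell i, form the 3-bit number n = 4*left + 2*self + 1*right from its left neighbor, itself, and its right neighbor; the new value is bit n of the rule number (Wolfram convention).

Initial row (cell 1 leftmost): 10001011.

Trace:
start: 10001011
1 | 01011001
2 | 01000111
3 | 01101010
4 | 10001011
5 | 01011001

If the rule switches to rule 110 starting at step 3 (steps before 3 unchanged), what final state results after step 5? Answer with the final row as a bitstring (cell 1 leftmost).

(re-executing steps 3..5 under rule 110; state before step 3: 01000111)
3 | 11001101
4 | 01011111
5 | 11110001

11110001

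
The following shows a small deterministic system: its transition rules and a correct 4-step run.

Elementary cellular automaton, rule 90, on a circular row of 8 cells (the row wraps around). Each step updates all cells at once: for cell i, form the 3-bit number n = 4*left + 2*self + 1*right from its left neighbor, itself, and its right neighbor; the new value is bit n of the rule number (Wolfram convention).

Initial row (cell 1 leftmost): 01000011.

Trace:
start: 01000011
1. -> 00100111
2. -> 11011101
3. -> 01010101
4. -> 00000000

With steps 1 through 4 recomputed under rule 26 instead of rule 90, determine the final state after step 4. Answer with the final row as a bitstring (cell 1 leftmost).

(re-executing steps 1..4 under rule 26; state before step 1: 01000011)
1. -> 00100110
2. -> 01011101
3. -> 00010000
4. -> 00101000

00101000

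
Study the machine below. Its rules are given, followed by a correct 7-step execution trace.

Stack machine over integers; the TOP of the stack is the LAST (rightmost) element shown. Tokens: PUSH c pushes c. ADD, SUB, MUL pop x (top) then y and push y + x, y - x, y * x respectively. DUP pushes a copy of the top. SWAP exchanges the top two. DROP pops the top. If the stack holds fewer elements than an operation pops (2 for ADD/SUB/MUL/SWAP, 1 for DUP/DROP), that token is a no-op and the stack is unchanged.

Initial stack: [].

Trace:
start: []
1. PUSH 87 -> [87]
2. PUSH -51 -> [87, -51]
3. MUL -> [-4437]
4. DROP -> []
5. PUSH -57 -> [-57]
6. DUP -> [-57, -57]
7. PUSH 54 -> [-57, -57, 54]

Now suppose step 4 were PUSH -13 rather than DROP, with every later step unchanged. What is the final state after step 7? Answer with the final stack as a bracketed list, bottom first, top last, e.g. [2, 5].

(re-executing from step 4 with the substitution; state before step 4: [-4437])
4. PUSH -13 -> [-4437, -13]
5. PUSH -57 -> [-4437, -13, -57]
6. DUP -> [-4437, -13, -57, -57]
7. PUSH 54 -> [-4437, -13, -57, -57, 54]

[-4437, -13, -57, -57, 54]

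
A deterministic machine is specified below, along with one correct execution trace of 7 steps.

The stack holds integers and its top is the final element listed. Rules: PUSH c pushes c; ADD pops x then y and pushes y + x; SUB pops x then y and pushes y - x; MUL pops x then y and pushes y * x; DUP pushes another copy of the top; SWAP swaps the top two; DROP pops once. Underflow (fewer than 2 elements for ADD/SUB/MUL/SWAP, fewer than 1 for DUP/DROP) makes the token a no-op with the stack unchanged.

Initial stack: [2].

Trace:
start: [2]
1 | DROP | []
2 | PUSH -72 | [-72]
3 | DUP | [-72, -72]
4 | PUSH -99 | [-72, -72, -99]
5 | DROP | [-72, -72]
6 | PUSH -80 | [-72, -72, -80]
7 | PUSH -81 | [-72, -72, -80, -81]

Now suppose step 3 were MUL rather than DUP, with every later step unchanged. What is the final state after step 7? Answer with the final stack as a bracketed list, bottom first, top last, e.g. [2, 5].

[-72, -80, -81]

(re-executing from step 3 with the substitution; state before step 3: [-72])
3 | MUL | [-72]
4 | PUSH -99 | [-72, -99]
5 | DROP | [-72]
6 | PUSH -80 | [-72, -80]
7 | PUSH -81 | [-72, -80, -81]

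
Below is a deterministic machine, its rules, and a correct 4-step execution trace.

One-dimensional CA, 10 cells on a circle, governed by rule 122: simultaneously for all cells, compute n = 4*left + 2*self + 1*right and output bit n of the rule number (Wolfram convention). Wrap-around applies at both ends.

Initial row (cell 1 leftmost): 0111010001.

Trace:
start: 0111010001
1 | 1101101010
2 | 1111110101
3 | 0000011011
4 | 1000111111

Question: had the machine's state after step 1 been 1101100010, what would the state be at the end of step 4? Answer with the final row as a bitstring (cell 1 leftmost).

state after step 1 := 1101100010
2 | 1111110101
3 | 0000011011
4 | 1000111111

1000111111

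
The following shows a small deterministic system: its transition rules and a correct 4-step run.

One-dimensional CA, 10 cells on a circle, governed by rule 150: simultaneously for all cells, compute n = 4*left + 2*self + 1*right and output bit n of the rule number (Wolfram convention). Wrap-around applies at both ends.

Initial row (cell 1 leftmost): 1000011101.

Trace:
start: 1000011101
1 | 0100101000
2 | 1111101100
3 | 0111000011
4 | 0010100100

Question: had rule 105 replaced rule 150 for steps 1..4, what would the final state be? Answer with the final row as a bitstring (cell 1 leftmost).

(re-executing steps 1..4 under rule 105; state before step 1: 1000011101)
1 | 1011010111
2 | 1111101100
3 | 1000111100
4 | 0010100100

0010100100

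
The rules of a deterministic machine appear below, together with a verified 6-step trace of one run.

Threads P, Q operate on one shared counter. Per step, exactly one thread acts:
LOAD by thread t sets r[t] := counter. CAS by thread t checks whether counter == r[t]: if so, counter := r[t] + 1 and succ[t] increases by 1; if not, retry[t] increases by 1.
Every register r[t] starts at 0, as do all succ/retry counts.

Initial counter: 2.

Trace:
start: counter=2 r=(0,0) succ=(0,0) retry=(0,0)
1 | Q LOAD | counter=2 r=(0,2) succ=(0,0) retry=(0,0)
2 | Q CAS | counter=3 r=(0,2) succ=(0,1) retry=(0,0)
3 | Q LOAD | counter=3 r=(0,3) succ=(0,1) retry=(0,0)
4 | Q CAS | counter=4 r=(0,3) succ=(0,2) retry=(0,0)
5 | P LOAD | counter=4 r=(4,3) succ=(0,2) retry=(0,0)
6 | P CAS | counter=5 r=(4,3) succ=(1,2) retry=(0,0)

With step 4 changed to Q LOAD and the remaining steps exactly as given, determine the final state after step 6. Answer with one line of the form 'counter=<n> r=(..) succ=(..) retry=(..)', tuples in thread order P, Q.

counter=4 r=(3,3) succ=(1,1) retry=(0,0)

(re-executing from step 4 with the substitution; state before step 4: counter=3 r=(0,3) succ=(0,1) retry=(0,0))
4 | Q LOAD | counter=3 r=(0,3) succ=(0,1) retry=(0,0)
5 | P LOAD | counter=3 r=(3,3) succ=(0,1) retry=(0,0)
6 | P CAS | counter=4 r=(3,3) succ=(1,1) retry=(0,0)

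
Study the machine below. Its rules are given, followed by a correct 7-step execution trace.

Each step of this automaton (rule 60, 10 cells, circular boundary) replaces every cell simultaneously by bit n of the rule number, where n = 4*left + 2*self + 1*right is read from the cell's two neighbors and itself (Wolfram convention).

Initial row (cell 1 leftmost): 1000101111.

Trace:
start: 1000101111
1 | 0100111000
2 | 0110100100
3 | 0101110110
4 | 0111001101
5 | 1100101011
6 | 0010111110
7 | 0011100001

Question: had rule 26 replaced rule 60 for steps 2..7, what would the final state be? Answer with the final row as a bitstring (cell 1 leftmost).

0100100010

(re-executing steps 2..7 under rule 26; state before step 2: 0100111000)
2 | 1011100100
3 | 0010011011
4 | 1101110010
5 | 1001001100
6 | 0110111011
7 | 0100100010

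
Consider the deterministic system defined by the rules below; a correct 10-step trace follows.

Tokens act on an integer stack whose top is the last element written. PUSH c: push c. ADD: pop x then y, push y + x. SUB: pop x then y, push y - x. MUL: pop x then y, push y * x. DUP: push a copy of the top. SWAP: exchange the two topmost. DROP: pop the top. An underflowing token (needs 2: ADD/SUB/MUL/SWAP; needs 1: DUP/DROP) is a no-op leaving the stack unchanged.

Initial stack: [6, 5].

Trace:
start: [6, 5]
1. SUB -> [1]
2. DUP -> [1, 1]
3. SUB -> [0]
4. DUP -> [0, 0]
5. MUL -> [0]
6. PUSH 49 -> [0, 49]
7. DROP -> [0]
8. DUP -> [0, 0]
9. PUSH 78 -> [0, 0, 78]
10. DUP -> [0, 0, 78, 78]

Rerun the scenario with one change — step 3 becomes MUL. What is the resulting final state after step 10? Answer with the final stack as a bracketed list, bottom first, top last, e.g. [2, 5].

(re-executing from step 3 with the substitution; state before step 3: [1, 1])
3. MUL -> [1]
4. DUP -> [1, 1]
5. MUL -> [1]
6. PUSH 49 -> [1, 49]
7. DROP -> [1]
8. DUP -> [1, 1]
9. PUSH 78 -> [1, 1, 78]
10. DUP -> [1, 1, 78, 78]

[1, 1, 78, 78]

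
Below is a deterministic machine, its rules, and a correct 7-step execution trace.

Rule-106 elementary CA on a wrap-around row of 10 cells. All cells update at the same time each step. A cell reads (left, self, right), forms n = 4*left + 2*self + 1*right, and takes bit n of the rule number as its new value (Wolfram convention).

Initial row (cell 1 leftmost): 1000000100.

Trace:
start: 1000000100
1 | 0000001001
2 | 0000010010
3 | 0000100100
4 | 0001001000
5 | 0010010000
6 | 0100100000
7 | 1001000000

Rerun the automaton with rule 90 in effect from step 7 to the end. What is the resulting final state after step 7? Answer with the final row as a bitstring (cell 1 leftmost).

(re-executing step 7 under rule 90; state before step 7: 0100100000)
7 | 1011010000

1011010000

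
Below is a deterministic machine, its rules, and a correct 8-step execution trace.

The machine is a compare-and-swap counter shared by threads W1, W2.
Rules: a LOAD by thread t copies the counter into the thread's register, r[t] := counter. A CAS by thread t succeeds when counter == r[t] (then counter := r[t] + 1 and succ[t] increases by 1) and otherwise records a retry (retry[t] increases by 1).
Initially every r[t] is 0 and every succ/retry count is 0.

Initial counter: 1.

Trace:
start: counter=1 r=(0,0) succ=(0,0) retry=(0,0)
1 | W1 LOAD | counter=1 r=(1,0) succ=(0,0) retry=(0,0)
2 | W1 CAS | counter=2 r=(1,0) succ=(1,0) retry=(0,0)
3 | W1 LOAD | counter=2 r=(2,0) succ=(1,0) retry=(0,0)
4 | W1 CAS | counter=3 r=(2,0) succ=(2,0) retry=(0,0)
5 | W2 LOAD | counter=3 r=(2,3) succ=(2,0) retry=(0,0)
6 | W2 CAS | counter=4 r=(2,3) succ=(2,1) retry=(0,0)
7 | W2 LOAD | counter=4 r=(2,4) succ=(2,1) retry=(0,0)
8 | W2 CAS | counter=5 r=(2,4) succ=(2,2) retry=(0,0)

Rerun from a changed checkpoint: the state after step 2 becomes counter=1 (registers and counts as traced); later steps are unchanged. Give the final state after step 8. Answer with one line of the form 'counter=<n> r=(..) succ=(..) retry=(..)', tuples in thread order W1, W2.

counter=4 r=(1,3) succ=(2,2) retry=(0,0)

state after step 2 := counter=1 r=(1,0) succ=(1,0) retry=(0,0)
3 | W1 LOAD | counter=1 r=(1,0) succ=(1,0) retry=(0,0)
4 | W1 CAS | counter=2 r=(1,0) succ=(2,0) retry=(0,0)
5 | W2 LOAD | counter=2 r=(1,2) succ=(2,0) retry=(0,0)
6 | W2 CAS | counter=3 r=(1,2) succ=(2,1) retry=(0,0)
7 | W2 LOAD | counter=3 r=(1,3) succ=(2,1) retry=(0,0)
8 | W2 CAS | counter=4 r=(1,3) succ=(2,2) retry=(0,0)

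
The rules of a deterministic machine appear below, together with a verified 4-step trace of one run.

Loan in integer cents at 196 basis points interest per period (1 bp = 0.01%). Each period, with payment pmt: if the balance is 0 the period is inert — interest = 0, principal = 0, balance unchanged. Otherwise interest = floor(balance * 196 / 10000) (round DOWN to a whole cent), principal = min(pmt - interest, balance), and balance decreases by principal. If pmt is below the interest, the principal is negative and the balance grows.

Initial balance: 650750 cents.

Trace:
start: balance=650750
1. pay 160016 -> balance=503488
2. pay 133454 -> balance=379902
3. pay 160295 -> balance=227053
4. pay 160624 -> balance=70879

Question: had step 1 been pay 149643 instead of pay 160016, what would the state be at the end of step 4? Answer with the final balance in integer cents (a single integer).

(re-executing from step 1 with the substitution; state before step 1: balance=650750)
1. pay 149643 -> balance=513861
2. pay 133454 -> balance=390478
3. pay 160295 -> balance=237836
4. pay 160624 -> balance=81873

81873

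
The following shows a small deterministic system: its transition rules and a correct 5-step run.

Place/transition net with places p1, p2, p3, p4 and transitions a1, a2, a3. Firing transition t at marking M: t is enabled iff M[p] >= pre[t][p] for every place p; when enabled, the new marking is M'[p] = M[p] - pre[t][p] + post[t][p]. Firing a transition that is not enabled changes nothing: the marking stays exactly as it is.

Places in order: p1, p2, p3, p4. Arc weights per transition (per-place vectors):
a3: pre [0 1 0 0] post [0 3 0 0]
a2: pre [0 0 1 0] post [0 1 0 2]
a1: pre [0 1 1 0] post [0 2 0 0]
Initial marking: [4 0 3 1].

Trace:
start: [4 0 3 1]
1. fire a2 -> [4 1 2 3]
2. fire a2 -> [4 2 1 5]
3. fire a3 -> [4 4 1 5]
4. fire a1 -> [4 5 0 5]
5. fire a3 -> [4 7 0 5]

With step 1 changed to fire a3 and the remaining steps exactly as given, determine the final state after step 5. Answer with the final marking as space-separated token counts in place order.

4 6 1 3

(re-executing from step 1 with the substitution; state before step 1: [4 0 3 1])
1. fire a3 -> [4 0 3 1]
2. fire a2 -> [4 1 2 3]
3. fire a3 -> [4 3 2 3]
4. fire a1 -> [4 4 1 3]
5. fire a3 -> [4 6 1 3]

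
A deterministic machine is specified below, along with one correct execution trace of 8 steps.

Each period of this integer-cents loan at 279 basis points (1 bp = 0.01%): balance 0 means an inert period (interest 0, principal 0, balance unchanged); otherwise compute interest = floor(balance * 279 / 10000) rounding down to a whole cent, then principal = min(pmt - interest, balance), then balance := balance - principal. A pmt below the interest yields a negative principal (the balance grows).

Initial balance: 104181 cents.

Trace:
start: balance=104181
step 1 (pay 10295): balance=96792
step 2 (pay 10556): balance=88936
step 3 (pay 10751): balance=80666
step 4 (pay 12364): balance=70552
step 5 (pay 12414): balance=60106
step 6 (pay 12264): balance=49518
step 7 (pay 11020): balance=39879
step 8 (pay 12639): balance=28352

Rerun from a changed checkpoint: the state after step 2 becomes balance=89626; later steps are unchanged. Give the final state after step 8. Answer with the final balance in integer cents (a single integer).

state after step 2 := balance=89626
step 3 (pay 10751): balance=81375
step 4 (pay 12364): balance=71281
step 5 (pay 12414): balance=60855
step 6 (pay 12264): balance=50288
step 7 (pay 11020): balance=40671
step 8 (pay 12639): balance=29166

29166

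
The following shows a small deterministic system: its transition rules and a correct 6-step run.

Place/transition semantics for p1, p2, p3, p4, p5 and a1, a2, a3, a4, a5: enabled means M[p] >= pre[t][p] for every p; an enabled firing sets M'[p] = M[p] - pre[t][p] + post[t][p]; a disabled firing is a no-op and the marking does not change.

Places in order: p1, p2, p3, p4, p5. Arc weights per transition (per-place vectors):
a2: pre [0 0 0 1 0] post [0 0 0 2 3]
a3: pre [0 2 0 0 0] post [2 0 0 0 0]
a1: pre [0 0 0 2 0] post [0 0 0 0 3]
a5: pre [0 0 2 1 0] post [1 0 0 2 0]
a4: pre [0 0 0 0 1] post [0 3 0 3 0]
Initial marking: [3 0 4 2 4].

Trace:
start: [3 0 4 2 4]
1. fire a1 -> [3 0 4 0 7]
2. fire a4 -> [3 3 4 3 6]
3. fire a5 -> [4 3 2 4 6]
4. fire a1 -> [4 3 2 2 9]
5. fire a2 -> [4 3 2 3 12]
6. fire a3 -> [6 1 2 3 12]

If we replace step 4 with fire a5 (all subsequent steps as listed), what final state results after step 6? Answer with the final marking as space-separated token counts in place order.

(re-executing from step 4 with the substitution; state before step 4: [4 3 2 4 6])
4. fire a5 -> [5 3 0 5 6]
5. fire a2 -> [5 3 0 6 9]
6. fire a3 -> [7 1 0 6 9]

7 1 0 6 9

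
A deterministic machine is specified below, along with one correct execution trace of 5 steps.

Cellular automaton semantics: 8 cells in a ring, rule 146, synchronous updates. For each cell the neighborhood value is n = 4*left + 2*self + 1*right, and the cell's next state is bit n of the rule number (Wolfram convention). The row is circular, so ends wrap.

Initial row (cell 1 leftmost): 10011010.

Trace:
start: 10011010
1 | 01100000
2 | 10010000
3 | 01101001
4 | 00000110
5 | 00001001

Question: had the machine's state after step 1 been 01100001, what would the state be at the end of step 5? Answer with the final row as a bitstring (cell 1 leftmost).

state after step 1 := 01100001
2 | 00010010
3 | 00101101
4 | 11000000
5 | 00100001

00100001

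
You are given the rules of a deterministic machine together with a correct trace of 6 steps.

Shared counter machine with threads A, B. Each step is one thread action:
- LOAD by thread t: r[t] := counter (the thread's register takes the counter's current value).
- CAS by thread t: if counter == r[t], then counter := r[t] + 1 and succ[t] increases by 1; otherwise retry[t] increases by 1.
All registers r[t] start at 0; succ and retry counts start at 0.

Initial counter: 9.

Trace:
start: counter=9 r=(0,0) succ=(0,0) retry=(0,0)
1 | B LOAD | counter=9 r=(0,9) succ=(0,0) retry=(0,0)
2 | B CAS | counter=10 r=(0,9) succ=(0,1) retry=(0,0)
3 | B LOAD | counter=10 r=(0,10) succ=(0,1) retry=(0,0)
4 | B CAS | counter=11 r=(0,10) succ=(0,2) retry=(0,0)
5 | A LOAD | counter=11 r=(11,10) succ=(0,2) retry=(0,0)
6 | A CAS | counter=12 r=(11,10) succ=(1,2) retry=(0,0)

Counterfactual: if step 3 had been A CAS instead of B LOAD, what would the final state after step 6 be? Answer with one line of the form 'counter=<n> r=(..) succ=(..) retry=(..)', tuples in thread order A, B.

(re-executing from step 3 with the substitution; state before step 3: counter=10 r=(0,9) succ=(0,1) retry=(0,0))
3 | A CAS | counter=10 r=(0,9) succ=(0,1) retry=(1,0)
4 | B CAS | counter=10 r=(0,9) succ=(0,1) retry=(1,1)
5 | A LOAD | counter=10 r=(10,9) succ=(0,1) retry=(1,1)
6 | A CAS | counter=11 r=(10,9) succ=(1,1) retry=(1,1)

counter=11 r=(10,9) succ=(1,1) retry=(1,1)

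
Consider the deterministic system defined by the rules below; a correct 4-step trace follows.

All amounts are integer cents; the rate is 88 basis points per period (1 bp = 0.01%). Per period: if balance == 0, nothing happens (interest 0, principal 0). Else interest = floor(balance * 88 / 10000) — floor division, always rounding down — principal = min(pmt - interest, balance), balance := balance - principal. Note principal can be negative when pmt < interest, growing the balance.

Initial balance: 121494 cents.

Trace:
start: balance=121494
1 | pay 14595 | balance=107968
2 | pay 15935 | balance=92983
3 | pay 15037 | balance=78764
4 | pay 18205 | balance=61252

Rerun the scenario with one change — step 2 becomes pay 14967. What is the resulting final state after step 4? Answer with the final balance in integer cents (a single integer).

(re-executing from step 2 with the substitution; state before step 2: balance=107968)
2 | pay 14967 | balance=93951
3 | pay 15037 | balance=79740
4 | pay 18205 | balance=62236

62236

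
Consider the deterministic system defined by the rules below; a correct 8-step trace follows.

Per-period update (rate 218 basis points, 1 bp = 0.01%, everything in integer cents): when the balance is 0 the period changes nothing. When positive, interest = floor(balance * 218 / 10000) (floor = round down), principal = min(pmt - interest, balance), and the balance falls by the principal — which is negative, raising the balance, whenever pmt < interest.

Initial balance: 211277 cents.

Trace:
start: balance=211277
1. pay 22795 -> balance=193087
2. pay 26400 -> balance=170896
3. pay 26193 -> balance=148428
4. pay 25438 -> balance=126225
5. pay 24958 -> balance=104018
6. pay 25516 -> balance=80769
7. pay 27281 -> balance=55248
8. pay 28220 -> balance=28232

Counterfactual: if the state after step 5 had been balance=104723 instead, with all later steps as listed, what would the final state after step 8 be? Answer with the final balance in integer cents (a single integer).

28984

state after step 5 := balance=104723
6. pay 25516 -> balance=81489
7. pay 27281 -> balance=55984
8. pay 28220 -> balance=28984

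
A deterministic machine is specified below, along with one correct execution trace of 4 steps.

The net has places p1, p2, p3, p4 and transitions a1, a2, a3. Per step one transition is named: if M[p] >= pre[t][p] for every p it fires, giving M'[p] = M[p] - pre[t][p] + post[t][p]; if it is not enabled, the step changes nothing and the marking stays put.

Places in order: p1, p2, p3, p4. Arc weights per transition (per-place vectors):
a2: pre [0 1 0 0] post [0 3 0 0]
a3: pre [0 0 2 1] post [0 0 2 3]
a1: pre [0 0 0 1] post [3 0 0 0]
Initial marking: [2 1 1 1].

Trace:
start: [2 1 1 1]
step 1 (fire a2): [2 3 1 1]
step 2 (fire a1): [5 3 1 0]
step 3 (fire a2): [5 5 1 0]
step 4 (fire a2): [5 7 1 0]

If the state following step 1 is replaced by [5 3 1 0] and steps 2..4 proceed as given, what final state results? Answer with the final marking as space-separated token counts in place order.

5 7 1 0

state after step 1 := [5 3 1 0]
step 2 (fire a1): [5 3 1 0]
step 3 (fire a2): [5 5 1 0]
step 4 (fire a2): [5 7 1 0]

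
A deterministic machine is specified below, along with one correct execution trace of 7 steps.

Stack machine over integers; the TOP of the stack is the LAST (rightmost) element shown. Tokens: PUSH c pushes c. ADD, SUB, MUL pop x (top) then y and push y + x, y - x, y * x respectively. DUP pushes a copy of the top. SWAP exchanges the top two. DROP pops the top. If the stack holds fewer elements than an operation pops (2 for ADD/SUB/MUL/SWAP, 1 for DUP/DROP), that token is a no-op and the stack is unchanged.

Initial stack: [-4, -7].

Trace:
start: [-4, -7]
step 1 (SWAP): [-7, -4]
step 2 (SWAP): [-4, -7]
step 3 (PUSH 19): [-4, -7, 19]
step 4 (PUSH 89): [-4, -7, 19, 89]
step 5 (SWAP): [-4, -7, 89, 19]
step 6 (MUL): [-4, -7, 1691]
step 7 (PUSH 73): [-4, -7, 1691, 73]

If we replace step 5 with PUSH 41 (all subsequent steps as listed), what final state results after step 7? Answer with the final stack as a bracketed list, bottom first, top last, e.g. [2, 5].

(re-executing from step 5 with the substitution; state before step 5: [-4, -7, 19, 89])
step 5 (PUSH 41): [-4, -7, 19, 89, 41]
step 6 (MUL): [-4, -7, 19, 3649]
step 7 (PUSH 73): [-4, -7, 19, 3649, 73]

[-4, -7, 19, 3649, 73]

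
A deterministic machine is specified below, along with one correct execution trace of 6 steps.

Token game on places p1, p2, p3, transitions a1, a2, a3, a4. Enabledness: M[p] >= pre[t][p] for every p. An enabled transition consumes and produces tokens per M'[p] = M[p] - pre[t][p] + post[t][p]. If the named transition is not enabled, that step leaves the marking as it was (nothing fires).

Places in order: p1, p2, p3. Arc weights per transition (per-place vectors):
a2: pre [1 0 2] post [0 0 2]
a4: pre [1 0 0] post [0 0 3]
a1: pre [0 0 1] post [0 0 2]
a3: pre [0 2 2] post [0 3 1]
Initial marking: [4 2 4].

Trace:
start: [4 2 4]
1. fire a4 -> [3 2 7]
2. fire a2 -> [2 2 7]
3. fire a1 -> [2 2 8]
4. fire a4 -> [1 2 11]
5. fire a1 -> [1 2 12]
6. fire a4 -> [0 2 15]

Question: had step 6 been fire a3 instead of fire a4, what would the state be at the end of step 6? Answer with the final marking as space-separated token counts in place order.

(re-executing from step 6 with the substitution; state before step 6: [1 2 12])
6. fire a3 -> [1 3 11]

1 3 11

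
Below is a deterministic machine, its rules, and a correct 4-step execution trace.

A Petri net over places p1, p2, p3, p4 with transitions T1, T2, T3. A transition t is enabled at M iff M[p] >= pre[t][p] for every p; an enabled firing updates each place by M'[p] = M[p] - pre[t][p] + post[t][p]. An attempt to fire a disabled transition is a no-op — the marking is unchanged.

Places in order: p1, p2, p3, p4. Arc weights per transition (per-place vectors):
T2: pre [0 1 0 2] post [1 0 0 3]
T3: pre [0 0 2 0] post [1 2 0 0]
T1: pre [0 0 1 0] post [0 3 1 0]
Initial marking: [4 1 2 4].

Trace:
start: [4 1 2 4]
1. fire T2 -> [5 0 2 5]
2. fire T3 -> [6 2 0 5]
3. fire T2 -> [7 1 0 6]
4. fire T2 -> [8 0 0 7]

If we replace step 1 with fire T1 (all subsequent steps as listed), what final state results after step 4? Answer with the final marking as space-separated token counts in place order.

(re-executing from step 1 with the substitution; state before step 1: [4 1 2 4])
1. fire T1 -> [4 4 2 4]
2. fire T3 -> [5 6 0 4]
3. fire T2 -> [6 5 0 5]
4. fire T2 -> [7 4 0 6]

7 4 0 6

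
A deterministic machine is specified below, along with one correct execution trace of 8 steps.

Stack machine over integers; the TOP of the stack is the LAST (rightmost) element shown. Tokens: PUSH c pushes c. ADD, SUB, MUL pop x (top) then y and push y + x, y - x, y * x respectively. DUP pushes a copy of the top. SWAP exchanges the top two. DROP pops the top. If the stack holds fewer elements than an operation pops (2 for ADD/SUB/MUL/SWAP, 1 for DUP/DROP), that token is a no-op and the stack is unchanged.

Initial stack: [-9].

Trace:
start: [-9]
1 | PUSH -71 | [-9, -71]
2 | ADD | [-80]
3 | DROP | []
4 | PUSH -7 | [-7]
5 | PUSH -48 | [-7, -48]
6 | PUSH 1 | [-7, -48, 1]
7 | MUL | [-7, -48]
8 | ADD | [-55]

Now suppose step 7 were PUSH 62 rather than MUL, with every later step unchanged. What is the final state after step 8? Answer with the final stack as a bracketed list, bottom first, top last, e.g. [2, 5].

(re-executing from step 7 with the substitution; state before step 7: [-7, -48, 1])
7 | PUSH 62 | [-7, -48, 1, 62]
8 | ADD | [-7, -48, 63]

[-7, -48, 63]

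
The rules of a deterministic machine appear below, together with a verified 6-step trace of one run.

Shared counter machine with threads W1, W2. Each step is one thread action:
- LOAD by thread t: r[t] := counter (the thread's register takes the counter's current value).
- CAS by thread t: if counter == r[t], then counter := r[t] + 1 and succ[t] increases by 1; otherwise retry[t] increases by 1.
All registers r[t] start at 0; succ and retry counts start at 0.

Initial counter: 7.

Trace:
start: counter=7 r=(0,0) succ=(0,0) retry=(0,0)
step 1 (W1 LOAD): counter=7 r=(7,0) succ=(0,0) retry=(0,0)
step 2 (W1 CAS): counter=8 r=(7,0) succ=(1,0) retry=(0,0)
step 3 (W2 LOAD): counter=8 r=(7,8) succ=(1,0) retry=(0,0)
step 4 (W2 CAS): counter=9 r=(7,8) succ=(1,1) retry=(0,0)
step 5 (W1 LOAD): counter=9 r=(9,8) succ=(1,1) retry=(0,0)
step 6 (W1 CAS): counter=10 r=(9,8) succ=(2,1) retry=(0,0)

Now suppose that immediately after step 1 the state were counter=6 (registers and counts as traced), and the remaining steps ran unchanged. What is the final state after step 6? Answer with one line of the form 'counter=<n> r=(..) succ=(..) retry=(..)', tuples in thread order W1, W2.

state after step 1 := counter=6 r=(7,0) succ=(0,0) retry=(0,0)
step 2 (W1 CAS): counter=6 r=(7,0) succ=(0,0) retry=(1,0)
step 3 (W2 LOAD): counter=6 r=(7,6) succ=(0,0) retry=(1,0)
step 4 (W2 CAS): counter=7 r=(7,6) succ=(0,1) retry=(1,0)
step 5 (W1 LOAD): counter=7 r=(7,6) succ=(0,1) retry=(1,0)
step 6 (W1 CAS): counter=8 r=(7,6) succ=(1,1) retry=(1,0)

counter=8 r=(7,6) succ=(1,1) retry=(1,0)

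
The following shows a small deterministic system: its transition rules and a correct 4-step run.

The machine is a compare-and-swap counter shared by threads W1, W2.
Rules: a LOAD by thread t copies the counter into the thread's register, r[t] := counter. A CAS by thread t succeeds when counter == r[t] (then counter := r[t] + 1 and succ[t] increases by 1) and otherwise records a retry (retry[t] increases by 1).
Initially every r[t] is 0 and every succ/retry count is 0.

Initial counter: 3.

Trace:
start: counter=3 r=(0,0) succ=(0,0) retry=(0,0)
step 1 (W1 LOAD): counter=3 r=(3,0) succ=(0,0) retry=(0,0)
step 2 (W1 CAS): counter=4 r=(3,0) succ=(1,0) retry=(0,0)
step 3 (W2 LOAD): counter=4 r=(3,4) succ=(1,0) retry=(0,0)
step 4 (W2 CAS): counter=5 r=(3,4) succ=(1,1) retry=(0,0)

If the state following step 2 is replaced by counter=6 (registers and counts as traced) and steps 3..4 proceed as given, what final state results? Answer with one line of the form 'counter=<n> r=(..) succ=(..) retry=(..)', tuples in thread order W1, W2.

counter=7 r=(3,6) succ=(1,1) retry=(0,0)

state after step 2 := counter=6 r=(3,0) succ=(1,0) retry=(0,0)
step 3 (W2 LOAD): counter=6 r=(3,6) succ=(1,0) retry=(0,0)
step 4 (W2 CAS): counter=7 r=(3,6) succ=(1,1) retry=(0,0)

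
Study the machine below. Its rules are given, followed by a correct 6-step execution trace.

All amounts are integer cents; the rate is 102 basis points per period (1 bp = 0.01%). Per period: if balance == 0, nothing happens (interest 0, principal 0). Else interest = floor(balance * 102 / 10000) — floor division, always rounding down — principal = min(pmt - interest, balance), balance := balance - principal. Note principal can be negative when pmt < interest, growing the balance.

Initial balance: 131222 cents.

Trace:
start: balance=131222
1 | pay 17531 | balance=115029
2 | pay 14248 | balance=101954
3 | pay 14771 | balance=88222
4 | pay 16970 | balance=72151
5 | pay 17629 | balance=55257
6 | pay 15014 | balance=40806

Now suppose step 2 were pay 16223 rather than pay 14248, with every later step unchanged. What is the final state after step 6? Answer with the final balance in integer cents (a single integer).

38750

(re-executing from step 2 with the substitution; state before step 2: balance=115029)
2 | pay 16223 | balance=99979
3 | pay 14771 | balance=86227
4 | pay 16970 | balance=70136
5 | pay 17629 | balance=53222
6 | pay 15014 | balance=38750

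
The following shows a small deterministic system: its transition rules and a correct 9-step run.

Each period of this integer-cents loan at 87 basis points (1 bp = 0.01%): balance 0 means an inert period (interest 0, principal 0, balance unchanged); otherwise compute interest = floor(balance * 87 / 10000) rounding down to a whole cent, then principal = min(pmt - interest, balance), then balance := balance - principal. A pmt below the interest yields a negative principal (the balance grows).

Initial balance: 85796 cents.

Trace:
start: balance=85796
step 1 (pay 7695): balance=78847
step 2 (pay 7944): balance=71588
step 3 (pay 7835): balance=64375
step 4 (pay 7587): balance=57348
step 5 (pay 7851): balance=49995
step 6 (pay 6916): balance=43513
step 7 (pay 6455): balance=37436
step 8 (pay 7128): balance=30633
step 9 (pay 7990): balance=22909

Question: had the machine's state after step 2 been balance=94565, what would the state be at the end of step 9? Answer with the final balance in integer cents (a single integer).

state after step 2 := balance=94565
step 3 (pay 7835): balance=87552
step 4 (pay 7587): balance=80726
step 5 (pay 7851): balance=73577
step 6 (pay 6916): balance=67301
step 7 (pay 6455): balance=61431
step 8 (pay 7128): balance=54837
step 9 (pay 7990): balance=47324

47324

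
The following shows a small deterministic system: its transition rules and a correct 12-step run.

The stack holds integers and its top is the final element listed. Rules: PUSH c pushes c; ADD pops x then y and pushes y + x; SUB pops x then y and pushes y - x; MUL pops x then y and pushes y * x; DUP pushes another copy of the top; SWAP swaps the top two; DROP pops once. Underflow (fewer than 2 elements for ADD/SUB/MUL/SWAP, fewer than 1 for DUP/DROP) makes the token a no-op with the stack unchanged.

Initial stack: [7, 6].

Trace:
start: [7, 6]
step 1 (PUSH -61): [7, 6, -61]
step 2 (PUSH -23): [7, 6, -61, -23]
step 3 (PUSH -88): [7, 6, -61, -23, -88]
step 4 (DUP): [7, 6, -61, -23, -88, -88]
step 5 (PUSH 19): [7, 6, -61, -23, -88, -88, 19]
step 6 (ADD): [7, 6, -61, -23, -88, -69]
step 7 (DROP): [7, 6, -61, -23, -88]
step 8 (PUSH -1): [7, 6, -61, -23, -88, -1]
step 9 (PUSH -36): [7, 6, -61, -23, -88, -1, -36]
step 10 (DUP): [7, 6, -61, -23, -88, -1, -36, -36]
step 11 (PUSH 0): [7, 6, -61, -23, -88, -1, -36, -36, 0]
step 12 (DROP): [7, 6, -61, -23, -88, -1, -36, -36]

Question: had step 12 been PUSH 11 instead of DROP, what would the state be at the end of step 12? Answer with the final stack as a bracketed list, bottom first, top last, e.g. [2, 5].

(re-executing from step 12 with the substitution; state before step 12: [7, 6, -61, -23, -88, -1, -36, -36, 0])
step 12 (PUSH 11): [7, 6, -61, -23, -88, -1, -36, -36, 0, 11]

[7, 6, -61, -23, -88, -1, -36, -36, 0, 11]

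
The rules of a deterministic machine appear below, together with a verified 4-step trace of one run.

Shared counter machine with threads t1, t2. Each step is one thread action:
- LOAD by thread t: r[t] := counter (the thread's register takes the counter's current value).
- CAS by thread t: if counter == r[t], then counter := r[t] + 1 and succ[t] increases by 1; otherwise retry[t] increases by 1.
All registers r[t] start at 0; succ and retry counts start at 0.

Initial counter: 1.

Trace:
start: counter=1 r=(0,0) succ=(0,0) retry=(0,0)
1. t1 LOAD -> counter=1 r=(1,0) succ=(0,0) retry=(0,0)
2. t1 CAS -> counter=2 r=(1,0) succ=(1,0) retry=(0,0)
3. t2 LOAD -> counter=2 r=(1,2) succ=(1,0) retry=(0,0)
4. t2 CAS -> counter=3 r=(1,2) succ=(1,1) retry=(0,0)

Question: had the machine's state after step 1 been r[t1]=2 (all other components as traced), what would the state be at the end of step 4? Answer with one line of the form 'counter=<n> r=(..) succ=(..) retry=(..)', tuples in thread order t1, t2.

counter=2 r=(2,1) succ=(0,1) retry=(1,0)

state after step 1 := counter=1 r=(2,0) succ=(0,0) retry=(0,0)
2. t1 CAS -> counter=1 r=(2,0) succ=(0,0) retry=(1,0)
3. t2 LOAD -> counter=1 r=(2,1) succ=(0,0) retry=(1,0)
4. t2 CAS -> counter=2 r=(2,1) succ=(0,1) retry=(1,0)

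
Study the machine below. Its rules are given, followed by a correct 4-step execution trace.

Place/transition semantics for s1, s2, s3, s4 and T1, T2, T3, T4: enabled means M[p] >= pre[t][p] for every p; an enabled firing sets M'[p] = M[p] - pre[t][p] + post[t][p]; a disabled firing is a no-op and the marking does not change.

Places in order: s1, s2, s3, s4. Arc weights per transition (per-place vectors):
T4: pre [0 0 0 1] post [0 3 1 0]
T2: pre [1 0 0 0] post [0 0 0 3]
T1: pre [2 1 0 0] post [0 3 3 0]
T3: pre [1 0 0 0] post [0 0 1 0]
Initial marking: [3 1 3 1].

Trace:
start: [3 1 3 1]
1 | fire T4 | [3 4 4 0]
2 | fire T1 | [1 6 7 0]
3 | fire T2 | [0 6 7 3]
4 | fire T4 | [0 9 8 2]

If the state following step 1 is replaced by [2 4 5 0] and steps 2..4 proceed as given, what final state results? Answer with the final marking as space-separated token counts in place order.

state after step 1 := [2 4 5 0]
2 | fire T1 | [0 6 8 0]
3 | fire T2 | [0 6 8 0]
4 | fire T4 | [0 6 8 0]

0 6 8 0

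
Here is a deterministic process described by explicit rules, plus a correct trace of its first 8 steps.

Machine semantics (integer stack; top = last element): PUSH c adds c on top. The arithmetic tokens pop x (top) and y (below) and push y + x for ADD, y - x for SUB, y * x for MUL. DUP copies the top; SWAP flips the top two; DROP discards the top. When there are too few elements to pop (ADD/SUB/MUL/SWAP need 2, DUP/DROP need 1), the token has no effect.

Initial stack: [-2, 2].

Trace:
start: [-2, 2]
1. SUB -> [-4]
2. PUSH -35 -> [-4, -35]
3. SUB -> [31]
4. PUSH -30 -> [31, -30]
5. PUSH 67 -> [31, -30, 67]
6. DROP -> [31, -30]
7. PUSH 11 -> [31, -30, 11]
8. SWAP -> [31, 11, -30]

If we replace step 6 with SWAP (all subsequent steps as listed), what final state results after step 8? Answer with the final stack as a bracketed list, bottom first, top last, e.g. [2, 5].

(re-executing from step 6 with the substitution; state before step 6: [31, -30, 67])
6. SWAP -> [31, 67, -30]
7. PUSH 11 -> [31, 67, -30, 11]
8. SWAP -> [31, 67, 11, -30]

[31, 67, 11, -30]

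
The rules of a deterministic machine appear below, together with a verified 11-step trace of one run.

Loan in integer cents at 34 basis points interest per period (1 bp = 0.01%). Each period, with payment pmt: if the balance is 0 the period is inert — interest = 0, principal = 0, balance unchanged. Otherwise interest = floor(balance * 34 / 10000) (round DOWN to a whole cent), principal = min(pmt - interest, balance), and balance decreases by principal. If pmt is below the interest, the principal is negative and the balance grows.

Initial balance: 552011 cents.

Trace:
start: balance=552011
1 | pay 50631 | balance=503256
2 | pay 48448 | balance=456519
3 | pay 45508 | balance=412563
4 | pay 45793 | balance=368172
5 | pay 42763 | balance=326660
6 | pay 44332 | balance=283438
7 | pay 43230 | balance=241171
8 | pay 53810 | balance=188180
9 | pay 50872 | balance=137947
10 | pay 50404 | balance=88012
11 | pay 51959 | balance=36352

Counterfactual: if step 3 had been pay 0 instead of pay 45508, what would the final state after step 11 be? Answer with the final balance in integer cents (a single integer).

(re-executing from step 3 with the substitution; state before step 3: balance=456519)
3 | pay 0 | balance=458071
4 | pay 45793 | balance=413835
5 | pay 42763 | balance=372479
6 | pay 44332 | balance=329413
7 | pay 43230 | balance=287303
8 | pay 53810 | balance=234469
9 | pay 50872 | balance=184394
10 | pay 50404 | balance=134616
11 | pay 51959 | balance=83114

83114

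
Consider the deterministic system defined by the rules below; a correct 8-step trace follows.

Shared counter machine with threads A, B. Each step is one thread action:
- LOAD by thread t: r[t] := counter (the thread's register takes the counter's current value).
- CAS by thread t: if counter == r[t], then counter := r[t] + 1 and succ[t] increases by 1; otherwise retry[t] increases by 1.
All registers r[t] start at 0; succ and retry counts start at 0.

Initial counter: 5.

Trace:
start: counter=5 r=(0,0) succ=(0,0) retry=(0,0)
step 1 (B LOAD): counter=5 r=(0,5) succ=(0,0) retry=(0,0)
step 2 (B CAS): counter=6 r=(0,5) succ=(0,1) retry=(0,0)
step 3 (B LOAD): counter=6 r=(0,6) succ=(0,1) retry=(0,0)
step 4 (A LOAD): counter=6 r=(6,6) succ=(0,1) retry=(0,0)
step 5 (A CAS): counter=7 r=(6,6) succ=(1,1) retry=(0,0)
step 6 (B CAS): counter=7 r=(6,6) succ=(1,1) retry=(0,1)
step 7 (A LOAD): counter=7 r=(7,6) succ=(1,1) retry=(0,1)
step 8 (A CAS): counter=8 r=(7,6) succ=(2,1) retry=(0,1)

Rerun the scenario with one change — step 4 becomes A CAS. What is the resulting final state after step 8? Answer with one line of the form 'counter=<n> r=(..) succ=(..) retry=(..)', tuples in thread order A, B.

(re-executing from step 4 with the substitution; state before step 4: counter=6 r=(0,6) succ=(0,1) retry=(0,0))
step 4 (A CAS): counter=6 r=(0,6) succ=(0,1) retry=(1,0)
step 5 (A CAS): counter=6 r=(0,6) succ=(0,1) retry=(2,0)
step 6 (B CAS): counter=7 r=(0,6) succ=(0,2) retry=(2,0)
step 7 (A LOAD): counter=7 r=(7,6) succ=(0,2) retry=(2,0)
step 8 (A CAS): counter=8 r=(7,6) succ=(1,2) retry=(2,0)

counter=8 r=(7,6) succ=(1,2) retry=(2,0)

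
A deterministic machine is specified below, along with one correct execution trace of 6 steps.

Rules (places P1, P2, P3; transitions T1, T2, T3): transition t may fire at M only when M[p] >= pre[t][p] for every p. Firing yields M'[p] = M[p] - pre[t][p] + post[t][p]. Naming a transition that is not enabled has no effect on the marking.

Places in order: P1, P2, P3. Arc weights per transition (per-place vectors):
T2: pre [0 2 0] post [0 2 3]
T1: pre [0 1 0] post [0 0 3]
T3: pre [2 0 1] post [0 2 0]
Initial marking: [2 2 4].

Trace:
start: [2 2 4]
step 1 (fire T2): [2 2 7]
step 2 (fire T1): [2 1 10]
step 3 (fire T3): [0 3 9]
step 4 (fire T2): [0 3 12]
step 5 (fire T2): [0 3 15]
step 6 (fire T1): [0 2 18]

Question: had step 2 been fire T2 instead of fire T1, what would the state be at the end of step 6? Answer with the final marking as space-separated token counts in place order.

(re-executing from step 2 with the substitution; state before step 2: [2 2 7])
step 2 (fire T2): [2 2 10]
step 3 (fire T3): [0 4 9]
step 4 (fire T2): [0 4 12]
step 5 (fire T2): [0 4 15]
step 6 (fire T1): [0 3 18]

0 3 18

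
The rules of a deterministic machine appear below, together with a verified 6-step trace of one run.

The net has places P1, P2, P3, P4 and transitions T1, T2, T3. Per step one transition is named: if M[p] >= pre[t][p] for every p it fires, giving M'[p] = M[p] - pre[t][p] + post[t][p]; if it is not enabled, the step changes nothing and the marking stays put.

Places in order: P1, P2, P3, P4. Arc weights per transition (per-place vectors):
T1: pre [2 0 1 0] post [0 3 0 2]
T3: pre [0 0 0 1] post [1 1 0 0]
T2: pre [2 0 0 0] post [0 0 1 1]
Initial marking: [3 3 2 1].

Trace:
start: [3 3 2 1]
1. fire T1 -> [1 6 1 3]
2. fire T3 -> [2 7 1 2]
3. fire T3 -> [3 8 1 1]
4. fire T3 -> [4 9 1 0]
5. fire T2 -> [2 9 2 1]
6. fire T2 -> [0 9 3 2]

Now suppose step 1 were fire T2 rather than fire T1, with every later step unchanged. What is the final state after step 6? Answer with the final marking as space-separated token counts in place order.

1 5 4 1

(re-executing from step 1 with the substitution; state before step 1: [3 3 2 1])
1. fire T2 -> [1 3 3 2]
2. fire T3 -> [2 4 3 1]
3. fire T3 -> [3 5 3 0]
4. fire T3 -> [3 5 3 0]
5. fire T2 -> [1 5 4 1]
6. fire T2 -> [1 5 4 1]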